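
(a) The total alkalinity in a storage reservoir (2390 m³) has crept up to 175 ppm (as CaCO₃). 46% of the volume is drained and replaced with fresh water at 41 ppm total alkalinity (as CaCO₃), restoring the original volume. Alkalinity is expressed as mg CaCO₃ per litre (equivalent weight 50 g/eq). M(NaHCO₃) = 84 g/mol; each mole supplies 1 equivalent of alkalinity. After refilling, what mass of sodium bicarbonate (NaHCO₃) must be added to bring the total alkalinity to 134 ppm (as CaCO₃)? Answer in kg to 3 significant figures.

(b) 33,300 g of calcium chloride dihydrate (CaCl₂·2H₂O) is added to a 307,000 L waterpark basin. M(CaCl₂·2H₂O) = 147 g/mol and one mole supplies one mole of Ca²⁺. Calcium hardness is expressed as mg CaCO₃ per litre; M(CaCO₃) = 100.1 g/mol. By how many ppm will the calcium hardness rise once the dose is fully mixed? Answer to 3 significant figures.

(a) Volume: 2390 m³ = 2,390,000 L.
(a) After draining 46% and refilling: 175 × 0.54 + 41 × 0.46 = 113.36 ppm.
(a) Deficit to target: 134 − 113.36 = 20.64 mg/L.
(a) As CaCO₃: 20.64 mg/L × 2,390,000 L = 49,330 g; ÷ 50 g/eq ÷ 1 = 986.6 mol NaHCO₃.
(a) Mass: 986.6 × 84 = 82,870 g.

(b) Moles of Ca²⁺: 33,300 g ÷ 147 g/mol = 226.5 mol.
(b) As CaCO₃: 226.5 mol × 100.1 g/mol = 22,680 g.
(b) Rise: 22,680 g / 307,000 L × 1000 = 73.86 mg/L.

(a) 82.9 kg; (b) 73.9 ppm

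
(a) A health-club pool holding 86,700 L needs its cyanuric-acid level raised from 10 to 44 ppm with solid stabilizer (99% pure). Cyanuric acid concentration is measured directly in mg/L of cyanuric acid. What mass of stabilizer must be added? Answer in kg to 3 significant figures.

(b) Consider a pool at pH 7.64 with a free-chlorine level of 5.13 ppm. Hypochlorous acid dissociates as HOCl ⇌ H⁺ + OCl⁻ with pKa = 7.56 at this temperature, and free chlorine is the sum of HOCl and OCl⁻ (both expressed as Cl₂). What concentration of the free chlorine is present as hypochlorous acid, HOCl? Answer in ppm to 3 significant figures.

(a) 2.98 kg; (b) 2.33 ppm

(a) CYA to add: (44 − 10) = 34 mg/L × 86,700 L = 2948 g cyanuric acid.
(a) At 99% purity: 2948 / 0.99 = 2978 g product.

(b) [OCl⁻]/[HOCl] = 10^(pH − pKa) = 10^(7.64 − 7.56) = 10^0.08 = 1.202.
(b) Fraction as HOCl = 1 / (1 + 1.202) = 0.4541.
(b) HOCl = 0.4541 × 5.13 ppm = 2.329 ppm.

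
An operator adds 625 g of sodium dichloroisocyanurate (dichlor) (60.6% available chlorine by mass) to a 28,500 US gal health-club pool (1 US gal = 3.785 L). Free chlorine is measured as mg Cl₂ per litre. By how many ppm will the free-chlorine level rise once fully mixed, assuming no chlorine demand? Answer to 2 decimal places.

Volume: 28,500 US gal × 3.785 L/gal = 107,872 L.
Available chlorine delivered: 625 g × 0.606 = 378.8 g as Cl₂.
Concentration rise: 378.8 g / 107,872 L = 3.511 mg/L = 3.51 ppm.

3.51 ppm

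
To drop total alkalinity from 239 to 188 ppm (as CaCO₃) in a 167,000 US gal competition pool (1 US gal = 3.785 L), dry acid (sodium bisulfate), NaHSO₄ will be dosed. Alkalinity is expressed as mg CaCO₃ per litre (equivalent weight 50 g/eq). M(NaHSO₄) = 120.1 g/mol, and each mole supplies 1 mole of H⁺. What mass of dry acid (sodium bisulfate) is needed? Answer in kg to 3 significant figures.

77.4 kg

Volume: 167,000 US gal × 3.785 L/gal = 632,095 L.
Alkalinity to neutralize: (239 − 188) = 51 mg/L as CaCO₃ × 632,095 L = 32,240 g as CaCO₃.
Equivalents of H⁺ required: 32,240 ÷ 50 g/eq = 644.7 eq = 644.7 mol NaHSO₄.
Mass of NaHSO₄: 644.7 × 120.1 = 77,430 g.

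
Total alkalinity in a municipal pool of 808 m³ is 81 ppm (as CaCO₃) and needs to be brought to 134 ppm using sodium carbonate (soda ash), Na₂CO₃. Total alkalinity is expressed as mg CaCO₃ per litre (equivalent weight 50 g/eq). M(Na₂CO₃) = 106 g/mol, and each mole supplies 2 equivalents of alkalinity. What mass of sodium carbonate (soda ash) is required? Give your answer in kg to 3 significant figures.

Volume: 808 m³ = 808,000 L.
Alkalinity to add: (134 − 81) = 53 mg/L as CaCO₃ × 808,000 L = 42,820 g as CaCO₃.
Equivalents: 42,820 g ÷ 50 g/eq = 856.5 eq.
Each mole of Na₂CO₃ supplies 2 eq, so 856.5 / 2 = 428.2 mol.
Mass: 428.2 mol × 106 g/mol = 45,390 g.

45.4 kg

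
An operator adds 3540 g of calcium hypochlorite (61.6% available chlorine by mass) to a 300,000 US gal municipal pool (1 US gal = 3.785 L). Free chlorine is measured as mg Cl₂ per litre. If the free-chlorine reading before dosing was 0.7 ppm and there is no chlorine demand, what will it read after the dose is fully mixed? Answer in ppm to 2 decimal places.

2.62 ppm

Volume: 300,000 US gal × 3.785 L/gal = 1,135,500 L.
Available chlorine delivered: 3540 g × 0.616 = 2181 g as Cl₂.
Concentration rise: 2181 g / 1,135,500 L = 1.92 mg/L = 1.92 ppm.
Final FC: 0.7 + 1.92 = 2.62 ppm.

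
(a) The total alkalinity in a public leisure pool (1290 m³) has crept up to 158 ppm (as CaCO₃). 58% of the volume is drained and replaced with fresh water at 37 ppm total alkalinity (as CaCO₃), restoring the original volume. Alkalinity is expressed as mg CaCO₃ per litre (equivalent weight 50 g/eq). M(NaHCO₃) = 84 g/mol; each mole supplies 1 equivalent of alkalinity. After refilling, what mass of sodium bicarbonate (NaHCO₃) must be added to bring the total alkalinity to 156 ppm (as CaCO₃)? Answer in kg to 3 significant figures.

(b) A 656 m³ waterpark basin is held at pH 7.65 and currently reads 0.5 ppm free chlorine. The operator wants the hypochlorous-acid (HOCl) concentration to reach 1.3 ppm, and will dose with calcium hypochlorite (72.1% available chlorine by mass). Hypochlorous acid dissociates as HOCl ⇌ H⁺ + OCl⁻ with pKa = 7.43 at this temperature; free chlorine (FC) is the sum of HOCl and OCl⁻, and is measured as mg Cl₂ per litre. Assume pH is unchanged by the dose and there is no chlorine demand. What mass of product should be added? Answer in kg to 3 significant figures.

(a) 148 kg; (b) 2.69 kg

(a) Volume: 1290 m³ = 1,290,000 L.
(a) After draining 58% and refilling: 158 × 0.42 + 37 × 0.58 = 87.82 ppm.
(a) Deficit to target: 156 − 87.82 = 68.18 mg/L.
(a) As CaCO₃: 68.18 mg/L × 1,290,000 L = 87,950 g; ÷ 50 g/eq ÷ 1 = 1759 mol NaHCO₃.
(a) Mass: 1759 × 84 = 147,800 g.

(b) Volume: 656 m³ = 656,000 L.
(b) [OCl⁻]/[HOCl] = 10^(pH − pKa) = 10^(7.65 − 7.43) = 1.66; fraction as HOCl = 1/(1 + 1.66) = 0.376.
(b) Free chlorine required for 1.3 ppm HOCl: 1.3 / 0.376 = 3.457 ppm.
(b) FC to add: 3.457 − 0.5 = 2.957 mg/L as Cl₂.
(b) Cl₂ equivalent: 2.957 mg/L × 656,000 L = 1940 g.
(b) Product at 72.1% available Cl: 1940 / 0.721 = 2691 g.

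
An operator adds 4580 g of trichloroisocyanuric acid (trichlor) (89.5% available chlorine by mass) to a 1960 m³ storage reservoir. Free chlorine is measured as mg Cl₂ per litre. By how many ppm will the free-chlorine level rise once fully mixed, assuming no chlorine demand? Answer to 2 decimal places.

2.09 ppm

Volume: 1960 m³ = 1,960,000 L.
Available chlorine delivered: 4580 g × 0.895 = 4099 g as Cl₂.
Concentration rise: 4099 g / 1,960,000 L = 2.091 mg/L = 2.09 ppm.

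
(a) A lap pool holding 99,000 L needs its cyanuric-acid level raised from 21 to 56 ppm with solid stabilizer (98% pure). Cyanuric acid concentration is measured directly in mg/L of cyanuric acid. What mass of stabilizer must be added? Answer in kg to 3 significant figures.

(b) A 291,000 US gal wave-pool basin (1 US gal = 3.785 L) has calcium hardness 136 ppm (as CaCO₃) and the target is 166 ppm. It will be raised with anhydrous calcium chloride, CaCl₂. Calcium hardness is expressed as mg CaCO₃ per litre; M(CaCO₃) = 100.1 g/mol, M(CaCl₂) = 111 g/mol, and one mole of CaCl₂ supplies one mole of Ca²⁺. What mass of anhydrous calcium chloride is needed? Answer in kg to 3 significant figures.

(a) CYA to add: (56 − 21) = 35 mg/L × 99,000 L = 3465 g cyanuric acid.
(a) At 98% purity: 3465 / 0.98 = 3536 g product.

(b) Volume: 291,000 US gal × 3.785 L/gal = 1,101,435 L.
(b) Hardness to add: (166 − 136) = 30 mg/L as CaCO₃ × 1,101,435 L = 33,040 g as CaCO₃.
(b) Moles of Ca²⁺ (1 mol Ca²⁺ ≡ 1 mol CaCO₃): 33,040 / 100.1 g/mol = 330.1 mol.
(b) Mass of CaCl₂: 330.1 × 111 = 36,640 g.

(a) 3.54 kg; (b) 36.6 kg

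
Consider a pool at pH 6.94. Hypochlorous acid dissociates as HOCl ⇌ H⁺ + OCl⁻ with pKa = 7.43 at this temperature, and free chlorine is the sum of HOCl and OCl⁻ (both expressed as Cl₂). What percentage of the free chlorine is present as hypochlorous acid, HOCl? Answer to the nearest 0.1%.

[OCl⁻]/[HOCl] = 10^(pH − pKa) = 10^(6.94 − 7.43) = 10^-0.49 = 0.3236.
Fraction as HOCl = 1 / (1 + 0.3236) = 0.7555.

75.6%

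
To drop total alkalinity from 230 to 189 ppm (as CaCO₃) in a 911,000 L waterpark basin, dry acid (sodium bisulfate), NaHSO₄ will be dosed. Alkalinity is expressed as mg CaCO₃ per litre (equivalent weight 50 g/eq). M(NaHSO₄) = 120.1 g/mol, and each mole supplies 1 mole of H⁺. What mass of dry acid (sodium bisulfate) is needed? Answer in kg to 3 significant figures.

89.7 kg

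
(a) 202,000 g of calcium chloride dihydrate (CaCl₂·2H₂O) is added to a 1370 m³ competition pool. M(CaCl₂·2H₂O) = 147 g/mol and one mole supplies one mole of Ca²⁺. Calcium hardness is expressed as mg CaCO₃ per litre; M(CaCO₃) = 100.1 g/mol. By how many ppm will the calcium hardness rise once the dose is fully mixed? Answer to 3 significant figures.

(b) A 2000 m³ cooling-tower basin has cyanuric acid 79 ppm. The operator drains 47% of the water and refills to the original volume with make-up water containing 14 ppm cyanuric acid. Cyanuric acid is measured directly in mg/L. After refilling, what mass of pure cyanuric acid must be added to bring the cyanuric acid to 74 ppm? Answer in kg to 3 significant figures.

(a) 100 ppm; (b) 51.1 kg

(a) Volume: 1370 m³ = 1,370,000 L.
(a) Moles of Ca²⁺: 202,000 g ÷ 147 g/mol = 1374 mol.
(a) As CaCO₃: 1374 mol × 100.1 g/mol = 137,600 g.
(a) Rise: 137,600 g / 1,370,000 L × 1000 = 100.4 mg/L.

(b) Volume: 2000 m³ = 2,000,000 L.
(b) After draining 47% and refilling: 79 × 0.53 + 14 × 0.47 = 48.45 ppm.
(b) Deficit to target: 74 − 48.45 = 25.55 mg/L.
(b) Mass: 25.55 mg/L × 2,000,000 L = 51,100 g cyanuric acid.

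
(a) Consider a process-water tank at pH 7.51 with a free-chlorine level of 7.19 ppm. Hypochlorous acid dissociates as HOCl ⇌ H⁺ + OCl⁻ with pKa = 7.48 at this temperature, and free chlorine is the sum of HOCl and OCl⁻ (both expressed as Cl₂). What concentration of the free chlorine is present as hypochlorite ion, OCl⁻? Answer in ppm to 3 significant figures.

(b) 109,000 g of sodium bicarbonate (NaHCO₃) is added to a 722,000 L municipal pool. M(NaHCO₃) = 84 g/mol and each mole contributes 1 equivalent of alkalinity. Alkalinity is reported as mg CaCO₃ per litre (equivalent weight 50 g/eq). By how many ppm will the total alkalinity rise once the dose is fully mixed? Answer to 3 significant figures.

(a) 3.72 ppm; (b) 89.9 ppm

(a) [OCl⁻]/[HOCl] = 10^(pH − pKa) = 10^(7.51 − 7.48) = 10^0.03 = 1.072.
(a) Fraction as HOCl = 1 / (1 + 1.072) = 0.4827.
(a) OCl⁻ = (1 − 0.4827) × 7.19 ppm = 3.719 ppm.

(b) Moles of NaHCO₃: 109,000 g ÷ 84 g/mol = 1298 mol → 1298 eq of alkalinity.
(b) As CaCO₃: 1298 eq × 50 g/eq = 64,880 g.
(b) Rise: 64,880 g / 722,000 L × 1000 = 89.86 mg/L.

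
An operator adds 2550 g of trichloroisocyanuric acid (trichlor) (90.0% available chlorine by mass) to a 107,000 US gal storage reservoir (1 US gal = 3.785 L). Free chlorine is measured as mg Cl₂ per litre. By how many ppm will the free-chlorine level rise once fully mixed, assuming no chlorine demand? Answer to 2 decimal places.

5.67 ppm

Volume: 107,000 US gal × 3.785 L/gal = 404,995 L.
Available chlorine delivered: 2550 g × 0.9 = 2295 g as Cl₂.
Concentration rise: 2295 g / 404,995 L = 5.667 mg/L = 5.67 ppm.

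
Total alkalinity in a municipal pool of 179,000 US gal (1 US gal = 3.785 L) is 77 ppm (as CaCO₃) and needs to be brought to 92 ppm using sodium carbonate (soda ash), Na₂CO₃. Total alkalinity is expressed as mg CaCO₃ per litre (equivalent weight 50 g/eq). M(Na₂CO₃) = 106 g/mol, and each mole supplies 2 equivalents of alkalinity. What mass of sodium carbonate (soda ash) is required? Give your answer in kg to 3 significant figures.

10.8 kg

Volume: 179,000 US gal × 3.785 L/gal = 677,515 L.
Alkalinity to add: (92 − 77) = 15 mg/L as CaCO₃ × 677,515 L = 10,160 g as CaCO₃.
Equivalents: 10,160 g ÷ 50 g/eq = 203.3 eq.
Each mole of Na₂CO₃ supplies 2 eq, so 203.3 / 2 = 101.6 mol.
Mass: 101.6 mol × 106 g/mol = 10,770 g.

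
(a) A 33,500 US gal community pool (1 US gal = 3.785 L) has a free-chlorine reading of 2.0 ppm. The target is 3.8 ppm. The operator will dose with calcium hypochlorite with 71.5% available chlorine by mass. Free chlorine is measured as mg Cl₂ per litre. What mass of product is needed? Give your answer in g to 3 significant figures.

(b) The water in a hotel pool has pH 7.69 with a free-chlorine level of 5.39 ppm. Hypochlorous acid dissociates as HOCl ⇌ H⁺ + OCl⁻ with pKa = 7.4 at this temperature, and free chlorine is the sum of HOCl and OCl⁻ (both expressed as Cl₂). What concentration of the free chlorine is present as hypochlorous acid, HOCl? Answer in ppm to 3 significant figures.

(a) Volume: 33,500 US gal × 3.785 L/gal = 126,798 L.
(a) Chlorine deficit: 3.8 − 2.0 = 1.8 ppm = 1.8 mg/L as Cl₂.
(a) Cl₂ equivalent needed: 1.8 mg/L × 126,798 L = 228,200 mg = 228.2 g.
(a) Product at 71.5% available chlorine: 228.2 / 0.715 = 319.2 g.

(b) [OCl⁻]/[HOCl] = 10^(pH − pKa) = 10^(7.69 − 7.4) = 10^0.29 = 1.95.
(b) Fraction as HOCl = 1 / (1 + 1.95) = 0.339.
(b) HOCl = 0.339 × 5.39 ppm = 1.827 ppm.

(a) 319 g; (b) 1.83 ppm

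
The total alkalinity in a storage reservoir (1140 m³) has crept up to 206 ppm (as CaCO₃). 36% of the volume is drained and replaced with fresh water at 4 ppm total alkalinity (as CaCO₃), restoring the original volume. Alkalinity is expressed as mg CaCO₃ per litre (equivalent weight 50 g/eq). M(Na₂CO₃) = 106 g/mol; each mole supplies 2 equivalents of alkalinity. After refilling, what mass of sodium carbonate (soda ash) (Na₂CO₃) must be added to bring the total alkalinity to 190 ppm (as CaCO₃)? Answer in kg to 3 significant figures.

68.5 kg

Volume: 1140 m³ = 1,140,000 L.
After draining 36% and refilling: 206 × 0.64 + 4 × 0.36 = 133.28 ppm.
Deficit to target: 190 − 133.28 = 56.72 mg/L.
As CaCO₃: 56.72 mg/L × 1,140,000 L = 64,660 g; ÷ 50 g/eq ÷ 2 = 646.6 mol Na₂CO₃.
Mass: 646.6 × 106 = 68,540 g.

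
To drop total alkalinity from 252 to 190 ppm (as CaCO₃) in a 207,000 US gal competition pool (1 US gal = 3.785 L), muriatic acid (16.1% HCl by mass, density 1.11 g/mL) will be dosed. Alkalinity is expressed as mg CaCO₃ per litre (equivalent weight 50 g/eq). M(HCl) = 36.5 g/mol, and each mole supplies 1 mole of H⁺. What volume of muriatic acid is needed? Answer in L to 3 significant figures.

198 L

Volume: 207,000 US gal × 3.785 L/gal = 783,495 L.
Alkalinity to neutralize: (252 − 190) = 62 mg/L as CaCO₃ × 783,495 L = 48,580 g as CaCO₃.
Equivalents of H⁺ required: 48,580 ÷ 50 g/eq = 971.5 eq = 971.5 mol HCl.
Mass of HCl: 971.5 × 36.5 = 35,460 g.
Mass of 16.1% solution: 35,460 / 0.161 = 220,300 g.
Volume: 220,300 g ÷ 1.11 g/mL = 198,400 mL.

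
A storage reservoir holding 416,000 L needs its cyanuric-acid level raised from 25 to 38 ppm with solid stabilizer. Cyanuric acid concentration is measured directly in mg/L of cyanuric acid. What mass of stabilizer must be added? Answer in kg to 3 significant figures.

CYA to add: (38 − 25) = 13 mg/L × 416,000 L = 5408 g cyanuric acid.

5.41 kg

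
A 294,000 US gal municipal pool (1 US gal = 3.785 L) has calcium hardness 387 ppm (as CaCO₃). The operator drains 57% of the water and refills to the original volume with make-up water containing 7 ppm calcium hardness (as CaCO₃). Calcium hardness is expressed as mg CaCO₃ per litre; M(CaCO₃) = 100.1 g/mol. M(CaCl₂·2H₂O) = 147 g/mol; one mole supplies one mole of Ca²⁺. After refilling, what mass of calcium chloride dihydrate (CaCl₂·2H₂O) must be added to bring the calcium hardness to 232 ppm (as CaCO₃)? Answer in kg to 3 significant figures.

101 kg

Volume: 294,000 US gal × 3.785 L/gal = 1,112,790 L.
After draining 57% and refilling: 387 × 0.43 + 7 × 0.57 = 170.4 ppm.
Deficit to target: 232 − 170.4 = 61.6 mg/L.
As CaCO₃: 61.6 mg/L × 1,112,790 L = 68,550 g; ÷ 100.1 = 684.8 mol Ca²⁺.
Mass: 684.8 × 147 = 100,700 g.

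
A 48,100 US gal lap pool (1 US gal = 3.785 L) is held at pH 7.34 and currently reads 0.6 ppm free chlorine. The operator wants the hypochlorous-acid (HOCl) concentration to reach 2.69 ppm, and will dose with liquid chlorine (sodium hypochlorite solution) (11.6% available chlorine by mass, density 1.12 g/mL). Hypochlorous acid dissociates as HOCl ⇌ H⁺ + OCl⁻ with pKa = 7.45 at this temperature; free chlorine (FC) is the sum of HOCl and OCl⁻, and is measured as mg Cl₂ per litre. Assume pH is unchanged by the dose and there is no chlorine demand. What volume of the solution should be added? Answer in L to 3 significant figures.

5.85 L

Volume: 48,100 US gal × 3.785 L/gal = 182,058 L.
[OCl⁻]/[HOCl] = 10^(pH − pKa) = 10^(7.34 − 7.45) = 0.7762; fraction as HOCl = 1/(1 + 0.7762) = 0.563.
Free chlorine required for 2.69 ppm HOCl: 2.69 / 0.563 = 4.778 ppm.
FC to add: 4.778 − 0.6 = 4.178 mg/L as Cl₂.
Cl₂ equivalent: 4.178 mg/L × 182,058 L = 760.7 g.
Product at 11.6% available Cl: 760.7 / 0.116 = 6557 g.
Volume: 6557 g ÷ 1.12 g/mL = 5855 mL.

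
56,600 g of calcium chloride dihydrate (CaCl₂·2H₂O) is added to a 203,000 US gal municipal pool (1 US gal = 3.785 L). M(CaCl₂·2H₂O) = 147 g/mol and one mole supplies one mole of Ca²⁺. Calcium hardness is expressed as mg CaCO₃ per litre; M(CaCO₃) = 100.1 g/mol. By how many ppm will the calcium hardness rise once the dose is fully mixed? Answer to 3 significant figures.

Volume: 203,000 US gal × 3.785 L/gal = 768,355 L.
Moles of Ca²⁺: 56,600 g ÷ 147 g/mol = 385 mol.
As CaCO₃: 385 mol × 100.1 g/mol = 38,540 g.
Rise: 38,540 g / 768,355 L × 1000 = 50.16 mg/L.

50.2 ppm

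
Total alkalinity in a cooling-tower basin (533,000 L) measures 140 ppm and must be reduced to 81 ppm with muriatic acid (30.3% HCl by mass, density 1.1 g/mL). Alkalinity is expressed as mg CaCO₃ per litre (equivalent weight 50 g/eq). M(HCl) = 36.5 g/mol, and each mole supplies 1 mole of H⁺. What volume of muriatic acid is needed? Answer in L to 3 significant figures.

Alkalinity to neutralize: (140 − 81) = 59 mg/L as CaCO₃ × 533,000 L = 31,450 g as CaCO₃.
Equivalents of H⁺ required: 31,450 ÷ 50 g/eq = 628.9 eq = 628.9 mol HCl.
Mass of HCl: 628.9 × 36.5 = 22,960 g.
Mass of 30.3% solution: 22,960 / 0.303 = 75,760 g.
Volume: 75,760 g ÷ 1.1 g/mL = 68,880 mL.

68.9 L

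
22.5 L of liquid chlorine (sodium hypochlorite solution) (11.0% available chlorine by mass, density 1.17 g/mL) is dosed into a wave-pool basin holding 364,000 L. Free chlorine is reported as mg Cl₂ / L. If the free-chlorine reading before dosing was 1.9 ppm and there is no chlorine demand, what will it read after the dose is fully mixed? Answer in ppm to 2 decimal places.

Mass of solution: 22.5 L × 1000 mL/L × 1.17 g/mL = 26,320 g.
Available chlorine delivered: 26,320 g × 0.11 = 2896 g as Cl₂.
Concentration rise: 2896 g / 364,000 L = 7.955 mg/L = 7.96 ppm.
Final FC: 1.9 + 7.96 = 9.86 ppm.

9.86 ppm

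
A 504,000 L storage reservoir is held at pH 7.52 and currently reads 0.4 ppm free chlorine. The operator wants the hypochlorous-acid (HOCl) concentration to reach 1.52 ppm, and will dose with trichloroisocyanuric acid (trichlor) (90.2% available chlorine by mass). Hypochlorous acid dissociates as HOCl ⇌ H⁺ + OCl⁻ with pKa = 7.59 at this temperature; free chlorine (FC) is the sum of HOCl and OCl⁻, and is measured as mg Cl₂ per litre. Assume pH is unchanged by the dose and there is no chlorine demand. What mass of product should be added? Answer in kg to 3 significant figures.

[OCl⁻]/[HOCl] = 10^(pH − pKa) = 10^(7.52 − 7.59) = 0.8511; fraction as HOCl = 1/(1 + 0.8511) = 0.5402.
Free chlorine required for 1.52 ppm HOCl: 1.52 / 0.5402 = 2.814 ppm.
FC to add: 2.814 − 0.4 = 2.414 mg/L as Cl₂.
Cl₂ equivalent: 2.414 mg/L × 504,000 L = 1217 g.
Product at 90.2% available Cl: 1217 / 0.902 = 1349 g.

1.35 kg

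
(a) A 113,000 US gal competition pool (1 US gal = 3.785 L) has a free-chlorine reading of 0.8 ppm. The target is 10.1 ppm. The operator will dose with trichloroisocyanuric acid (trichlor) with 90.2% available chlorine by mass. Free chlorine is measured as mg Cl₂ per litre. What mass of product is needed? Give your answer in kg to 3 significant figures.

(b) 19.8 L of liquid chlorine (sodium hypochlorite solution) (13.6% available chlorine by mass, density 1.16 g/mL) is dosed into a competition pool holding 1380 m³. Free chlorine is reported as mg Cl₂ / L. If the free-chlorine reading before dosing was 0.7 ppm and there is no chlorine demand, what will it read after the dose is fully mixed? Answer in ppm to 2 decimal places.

(a) 4.41 kg; (b) 2.96 ppm

(a) Volume: 113,000 US gal × 3.785 L/gal = 427,705 L.
(a) Chlorine deficit: 10.1 − 0.8 = 9.3 ppm = 9.3 mg/L as Cl₂.
(a) Cl₂ equivalent needed: 9.3 mg/L × 427,705 L = 3,978,000 mg = 3978 g.
(a) Product at 90.2% available chlorine: 3978 / 0.902 = 4410 g.

(b) Volume: 1380 m³ = 1,380,000 L.
(b) Mass of solution: 19.8 L × 1000 mL/L × 1.16 g/mL = 22,970 g.
(b) Available chlorine delivered: 22,970 g × 0.136 = 3124 g as Cl₂.
(b) Concentration rise: 3124 g / 1,380,000 L = 2.264 mg/L = 2.26 ppm.
(b) Final FC: 0.7 + 2.26 = 2.96 ppm.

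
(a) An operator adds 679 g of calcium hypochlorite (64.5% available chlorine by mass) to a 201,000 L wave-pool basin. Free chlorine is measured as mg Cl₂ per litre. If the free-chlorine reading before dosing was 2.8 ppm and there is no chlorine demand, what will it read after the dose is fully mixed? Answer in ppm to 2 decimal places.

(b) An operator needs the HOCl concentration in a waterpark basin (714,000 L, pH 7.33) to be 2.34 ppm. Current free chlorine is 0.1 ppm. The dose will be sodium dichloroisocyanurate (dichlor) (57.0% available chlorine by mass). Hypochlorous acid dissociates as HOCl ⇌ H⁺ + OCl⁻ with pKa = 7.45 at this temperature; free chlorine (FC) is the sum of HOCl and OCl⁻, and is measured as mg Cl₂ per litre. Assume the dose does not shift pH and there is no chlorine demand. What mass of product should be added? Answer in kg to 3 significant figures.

(a) Available chlorine delivered: 679 g × 0.645 = 438 g as Cl₂.
(a) Concentration rise: 438 g / 201,000 L = 2.179 mg/L = 2.18 ppm.
(a) Final FC: 2.8 + 2.18 = 4.98 ppm.

(b) [OCl⁻]/[HOCl] = 10^(pH − pKa) = 10^(7.33 − 7.45) = 0.7586; fraction as HOCl = 1/(1 + 0.7586) = 0.5686.
(b) Free chlorine required for 2.34 ppm HOCl: 2.34 / 0.5686 = 4.115 ppm.
(b) FC to add: 4.115 − 0.1 = 4.015 mg/L as Cl₂.
(b) Cl₂ equivalent: 4.015 mg/L × 714,000 L = 2867 g.
(b) Product at 57.0% available Cl: 2867 / 0.57 = 5029 g.

(a) 4.98 ppm; (b) 5.03 kg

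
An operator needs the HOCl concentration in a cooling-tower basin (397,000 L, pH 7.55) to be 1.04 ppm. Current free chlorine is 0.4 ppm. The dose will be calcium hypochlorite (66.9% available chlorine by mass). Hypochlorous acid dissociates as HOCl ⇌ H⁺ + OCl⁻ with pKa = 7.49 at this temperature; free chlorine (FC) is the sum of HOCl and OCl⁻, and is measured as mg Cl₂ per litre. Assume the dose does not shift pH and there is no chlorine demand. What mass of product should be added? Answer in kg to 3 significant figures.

1.09 kg

[OCl⁻]/[HOCl] = 10^(pH − pKa) = 10^(7.55 − 7.49) = 1.148; fraction as HOCl = 1/(1 + 1.148) = 0.4655.
Free chlorine required for 1.04 ppm HOCl: 1.04 / 0.4655 = 2.234 ppm.
FC to add: 2.234 − 0.4 = 1.834 mg/L as Cl₂.
Cl₂ equivalent: 1.834 mg/L × 397,000 L = 728.1 g.
Product at 66.9% available Cl: 728.1 / 0.669 = 1088 g.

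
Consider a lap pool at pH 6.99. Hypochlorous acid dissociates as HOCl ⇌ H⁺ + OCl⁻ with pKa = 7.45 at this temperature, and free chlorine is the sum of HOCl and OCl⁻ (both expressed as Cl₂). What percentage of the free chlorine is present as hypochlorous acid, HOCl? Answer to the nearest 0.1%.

[OCl⁻]/[HOCl] = 10^(pH − pKa) = 10^(6.99 − 7.45) = 10^-0.46 = 0.3467.
Fraction as HOCl = 1 / (1 + 0.3467) = 0.7425.

74.3%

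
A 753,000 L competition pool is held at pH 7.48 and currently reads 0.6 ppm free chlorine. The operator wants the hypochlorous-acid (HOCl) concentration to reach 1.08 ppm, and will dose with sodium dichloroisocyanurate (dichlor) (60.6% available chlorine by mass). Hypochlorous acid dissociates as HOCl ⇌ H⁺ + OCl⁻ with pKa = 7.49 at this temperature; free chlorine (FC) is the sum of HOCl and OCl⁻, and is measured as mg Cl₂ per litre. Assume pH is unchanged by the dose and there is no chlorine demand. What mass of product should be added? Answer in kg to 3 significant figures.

1.91 kg

[OCl⁻]/[HOCl] = 10^(pH − pKa) = 10^(7.48 − 7.49) = 0.9772; fraction as HOCl = 1/(1 + 0.9772) = 0.5058.
Free chlorine required for 1.08 ppm HOCl: 1.08 / 0.5058 = 2.135 ppm.
FC to add: 2.135 − 0.6 = 1.535 mg/L as Cl₂.
Cl₂ equivalent: 1.535 mg/L × 753,000 L = 1156 g.
Product at 60.6% available Cl: 1156 / 0.606 = 1908 g.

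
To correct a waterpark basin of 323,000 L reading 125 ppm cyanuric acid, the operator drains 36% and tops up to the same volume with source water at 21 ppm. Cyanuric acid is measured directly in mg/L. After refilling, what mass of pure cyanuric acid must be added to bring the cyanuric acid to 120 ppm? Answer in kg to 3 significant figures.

10.5 kg

After draining 36% and refilling: 125 × 0.64 + 21 × 0.36 = 87.56 ppm.
Deficit to target: 120 − 87.56 = 32.44 mg/L.
Mass: 32.44 mg/L × 323,000 L = 10,480 g cyanuric acid.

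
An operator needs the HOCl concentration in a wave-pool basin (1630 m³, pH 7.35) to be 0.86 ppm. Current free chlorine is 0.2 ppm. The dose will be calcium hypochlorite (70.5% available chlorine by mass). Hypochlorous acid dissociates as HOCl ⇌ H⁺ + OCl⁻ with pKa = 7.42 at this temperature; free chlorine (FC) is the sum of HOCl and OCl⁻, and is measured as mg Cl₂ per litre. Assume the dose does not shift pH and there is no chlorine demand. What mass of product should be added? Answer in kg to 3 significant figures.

3.22 kg

Volume: 1630 m³ = 1,630,000 L.
[OCl⁻]/[HOCl] = 10^(pH − pKa) = 10^(7.35 − 7.42) = 0.8511; fraction as HOCl = 1/(1 + 0.8511) = 0.5402.
Free chlorine required for 0.86 ppm HOCl: 0.86 / 0.5402 = 1.592 ppm.
FC to add: 1.592 − 0.2 = 1.392 mg/L as Cl₂.
Cl₂ equivalent: 1.392 mg/L × 1,630,000 L = 2269 g.
Product at 70.5% available Cl: 2269 / 0.705 = 3218 g.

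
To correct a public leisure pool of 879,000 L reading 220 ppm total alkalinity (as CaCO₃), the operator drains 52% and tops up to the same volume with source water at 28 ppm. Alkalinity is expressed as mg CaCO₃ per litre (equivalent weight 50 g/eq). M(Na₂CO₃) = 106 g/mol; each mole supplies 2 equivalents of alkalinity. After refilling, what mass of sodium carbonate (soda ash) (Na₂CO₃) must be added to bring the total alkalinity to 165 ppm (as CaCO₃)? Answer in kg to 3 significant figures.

After draining 52% and refilling: 220 × 0.48 + 28 × 0.52 = 120.16 ppm.
Deficit to target: 165 − 120.16 = 44.84 mg/L.
As CaCO₃: 44.84 mg/L × 879,000 L = 39,410 g; ÷ 50 g/eq ÷ 2 = 394.1 mol Na₂CO₃.
Mass: 394.1 × 106 = 41,780 g.

41.8 kg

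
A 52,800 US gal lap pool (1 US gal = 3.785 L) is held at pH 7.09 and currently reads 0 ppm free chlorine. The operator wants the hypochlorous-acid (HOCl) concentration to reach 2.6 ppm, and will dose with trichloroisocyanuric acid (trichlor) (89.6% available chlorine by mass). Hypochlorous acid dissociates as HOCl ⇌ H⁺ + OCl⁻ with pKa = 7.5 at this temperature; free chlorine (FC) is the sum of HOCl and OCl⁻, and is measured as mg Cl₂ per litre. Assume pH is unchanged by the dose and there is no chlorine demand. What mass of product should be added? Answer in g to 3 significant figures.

Volume: 52,800 US gal × 3.785 L/gal = 199,848 L.
[OCl⁻]/[HOCl] = 10^(pH − pKa) = 10^(7.09 − 7.5) = 0.389; fraction as HOCl = 1/(1 + 0.389) = 0.7199.
Free chlorine required for 2.6 ppm HOCl: 2.6 / 0.7199 = 3.612 ppm.
FC to add: 3.612 − 0 = 3.612 mg/L as Cl₂.
Cl₂ equivalent: 3.612 mg/L × 199,848 L = 721.8 g.
Product at 89.6% available Cl: 721.8 / 0.896 = 805.5 g.

806 g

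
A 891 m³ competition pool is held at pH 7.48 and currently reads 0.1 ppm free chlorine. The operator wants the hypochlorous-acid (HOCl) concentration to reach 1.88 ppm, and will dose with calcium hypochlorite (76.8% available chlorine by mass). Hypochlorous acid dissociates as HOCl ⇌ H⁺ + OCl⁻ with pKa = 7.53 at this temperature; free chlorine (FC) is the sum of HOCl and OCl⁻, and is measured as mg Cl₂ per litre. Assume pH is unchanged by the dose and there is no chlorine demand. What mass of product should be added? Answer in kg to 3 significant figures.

Volume: 891 m³ = 891,000 L.
[OCl⁻]/[HOCl] = 10^(pH − pKa) = 10^(7.48 − 7.53) = 0.8913; fraction as HOCl = 1/(1 + 0.8913) = 0.5288.
Free chlorine required for 1.88 ppm HOCl: 1.88 / 0.5288 = 3.556 ppm.
FC to add: 3.556 − 0.1 = 3.456 mg/L as Cl₂.
Cl₂ equivalent: 3.456 mg/L × 891,000 L = 3079 g.
Product at 76.8% available Cl: 3079 / 0.768 = 4009 g.

4.01 kg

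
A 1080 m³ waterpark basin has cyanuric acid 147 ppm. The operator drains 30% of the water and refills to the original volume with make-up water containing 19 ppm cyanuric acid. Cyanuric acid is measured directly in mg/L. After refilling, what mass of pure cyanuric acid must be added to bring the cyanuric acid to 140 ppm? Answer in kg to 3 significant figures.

Volume: 1080 m³ = 1,080,000 L.
After draining 30% and refilling: 147 × 0.70 + 19 × 0.30 = 108.6 ppm.
Deficit to target: 140 − 108.6 = 31.4 mg/L.
Mass: 31.4 mg/L × 1,080,000 L = 33,910 g cyanuric acid.

33.9 kg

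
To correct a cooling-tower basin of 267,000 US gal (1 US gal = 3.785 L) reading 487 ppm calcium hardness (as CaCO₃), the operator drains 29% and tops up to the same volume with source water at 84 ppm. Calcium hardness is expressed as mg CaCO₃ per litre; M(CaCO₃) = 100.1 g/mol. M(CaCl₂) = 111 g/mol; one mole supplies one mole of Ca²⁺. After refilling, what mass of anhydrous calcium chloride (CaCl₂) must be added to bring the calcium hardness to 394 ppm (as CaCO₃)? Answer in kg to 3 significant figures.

26.7 kg

Volume: 267,000 US gal × 3.785 L/gal = 1,010,595 L.
After draining 29% and refilling: 487 × 0.71 + 84 × 0.29 = 370.13 ppm.
Deficit to target: 394 − 370.13 = 23.87 mg/L.
As CaCO₃: 23.87 mg/L × 1,010,595 L = 24,120 g; ÷ 100.1 = 241 mol Ca²⁺.
Mass: 241 × 111 = 26,750 g.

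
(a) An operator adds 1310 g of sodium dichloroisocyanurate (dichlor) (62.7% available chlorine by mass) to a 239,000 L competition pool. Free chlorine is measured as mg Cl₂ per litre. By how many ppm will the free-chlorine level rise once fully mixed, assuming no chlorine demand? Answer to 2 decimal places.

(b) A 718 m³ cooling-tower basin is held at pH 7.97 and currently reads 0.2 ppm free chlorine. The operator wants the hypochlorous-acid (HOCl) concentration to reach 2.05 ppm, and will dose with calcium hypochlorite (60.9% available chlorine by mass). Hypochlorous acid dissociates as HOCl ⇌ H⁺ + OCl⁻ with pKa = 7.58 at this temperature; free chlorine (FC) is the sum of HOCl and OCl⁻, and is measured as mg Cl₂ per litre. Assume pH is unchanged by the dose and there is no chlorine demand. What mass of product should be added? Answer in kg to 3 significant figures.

(a) 3.44 ppm; (b) 8.11 kg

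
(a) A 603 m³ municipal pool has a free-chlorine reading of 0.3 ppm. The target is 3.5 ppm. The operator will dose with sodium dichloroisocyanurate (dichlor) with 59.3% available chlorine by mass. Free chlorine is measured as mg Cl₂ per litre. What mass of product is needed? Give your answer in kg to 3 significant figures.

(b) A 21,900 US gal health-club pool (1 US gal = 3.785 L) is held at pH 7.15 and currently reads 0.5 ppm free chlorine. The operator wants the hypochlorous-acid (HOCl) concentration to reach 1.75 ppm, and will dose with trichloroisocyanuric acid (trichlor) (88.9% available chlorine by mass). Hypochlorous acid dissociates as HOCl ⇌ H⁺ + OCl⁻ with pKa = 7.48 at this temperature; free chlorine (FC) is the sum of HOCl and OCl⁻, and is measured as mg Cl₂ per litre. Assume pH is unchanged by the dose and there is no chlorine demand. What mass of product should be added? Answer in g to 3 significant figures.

(a) 3.25 kg; (b) 193 g

(a) Volume: 603 m³ = 603,000 L.
(a) Chlorine deficit: 3.5 − 0.3 = 3.2 ppm = 3.2 mg/L as Cl₂.
(a) Cl₂ equivalent needed: 3.2 mg/L × 603,000 L = 1,930,000 mg = 1930 g.
(a) Product at 59.3% available chlorine: 1930 / 0.593 = 3254 g.

(b) Volume: 21,900 US gal × 3.785 L/gal = 82,892 L.
(b) [OCl⁻]/[HOCl] = 10^(pH − pKa) = 10^(7.15 − 7.48) = 0.4677; fraction as HOCl = 1/(1 + 0.4677) = 0.6813.
(b) Free chlorine required for 1.75 ppm HOCl: 1.75 / 0.6813 = 2.569 ppm.
(b) FC to add: 2.569 − 0.5 = 2.069 mg/L as Cl₂.
(b) Cl₂ equivalent: 2.069 mg/L × 82,892 L = 171.5 g.
(b) Product at 88.9% available Cl: 171.5 / 0.889 = 192.9 g.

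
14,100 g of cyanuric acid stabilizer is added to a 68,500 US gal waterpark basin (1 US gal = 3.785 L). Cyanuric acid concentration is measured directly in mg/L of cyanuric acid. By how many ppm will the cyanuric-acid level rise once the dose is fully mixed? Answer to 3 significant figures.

Volume: 68,500 US gal × 3.785 L/gal = 259,272 L.
Rise: 14,100 g / 259,272 L × 1000 = 54.38 mg/L.

54.4 ppm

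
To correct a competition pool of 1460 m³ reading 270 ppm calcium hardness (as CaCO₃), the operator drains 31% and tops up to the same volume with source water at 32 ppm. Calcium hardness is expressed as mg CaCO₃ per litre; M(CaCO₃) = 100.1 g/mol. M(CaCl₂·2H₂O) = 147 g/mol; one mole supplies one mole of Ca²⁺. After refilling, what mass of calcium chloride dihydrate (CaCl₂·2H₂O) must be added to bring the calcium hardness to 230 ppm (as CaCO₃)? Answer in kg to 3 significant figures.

72.4 kg

Volume: 1460 m³ = 1,460,000 L.
After draining 31% and refilling: 270 × 0.69 + 32 × 0.31 = 196.22 ppm.
Deficit to target: 230 − 196.22 = 33.78 mg/L.
As CaCO₃: 33.78 mg/L × 1,460,000 L = 49,320 g; ÷ 100.1 = 492.7 mol Ca²⁺.
Mass: 492.7 × 147 = 72,430 g.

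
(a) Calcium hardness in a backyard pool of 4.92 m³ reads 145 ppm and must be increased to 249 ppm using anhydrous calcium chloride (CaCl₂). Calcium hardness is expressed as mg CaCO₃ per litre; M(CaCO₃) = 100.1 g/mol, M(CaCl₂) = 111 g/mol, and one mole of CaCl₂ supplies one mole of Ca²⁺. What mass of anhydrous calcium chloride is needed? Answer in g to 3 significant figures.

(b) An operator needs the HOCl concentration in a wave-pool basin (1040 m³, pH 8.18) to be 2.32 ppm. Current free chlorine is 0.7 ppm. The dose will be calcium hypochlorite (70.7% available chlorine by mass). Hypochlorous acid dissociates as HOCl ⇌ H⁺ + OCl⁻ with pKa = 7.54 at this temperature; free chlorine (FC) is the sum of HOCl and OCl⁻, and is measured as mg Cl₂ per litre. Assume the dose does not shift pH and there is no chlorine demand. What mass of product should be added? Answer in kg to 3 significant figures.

(a) Volume: 4.92 m³ = 4,920 L.
(a) Hardness to add: (249 − 145) = 104 mg/L as CaCO₃ × 4,920 L = 511.7 g as CaCO₃.
(a) Moles of Ca²⁺ (1 mol Ca²⁺ ≡ 1 mol CaCO₃): 511.7 / 100.1 g/mol = 5.112 mol.
(a) Mass of CaCl₂: 5.112 × 111 = 567.4 g.

(b) Volume: 1040 m³ = 1,040,000 L.
(b) [OCl⁻]/[HOCl] = 10^(pH − pKa) = 10^(8.18 − 7.54) = 4.365; fraction as HOCl = 1/(1 + 4.365) = 0.1864.
(b) Free chlorine required for 2.32 ppm HOCl: 2.32 / 0.1864 = 12.45 ppm.
(b) FC to add: 12.45 − 0.7 = 11.75 mg/L as Cl₂.
(b) Cl₂ equivalent: 11.75 mg/L × 1,040,000 L = 12,220 g.
(b) Product at 70.7% available Cl: 12,220 / 0.707 = 17,280 g.

(a) 567 g; (b) 17.3 kg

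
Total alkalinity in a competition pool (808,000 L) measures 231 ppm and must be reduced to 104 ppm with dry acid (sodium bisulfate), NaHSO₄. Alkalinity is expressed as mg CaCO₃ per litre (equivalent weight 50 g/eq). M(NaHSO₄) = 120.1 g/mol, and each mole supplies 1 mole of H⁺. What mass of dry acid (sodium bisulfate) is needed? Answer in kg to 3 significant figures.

246 kg

Alkalinity to neutralize: (231 − 104) = 127 mg/L as CaCO₃ × 808,000 L = 102,600 g as CaCO₃.
Equivalents of H⁺ required: 102,600 ÷ 50 g/eq = 2052 eq = 2052 mol NaHSO₄.
Mass of NaHSO₄: 2052 × 120.1 = 246,500 g.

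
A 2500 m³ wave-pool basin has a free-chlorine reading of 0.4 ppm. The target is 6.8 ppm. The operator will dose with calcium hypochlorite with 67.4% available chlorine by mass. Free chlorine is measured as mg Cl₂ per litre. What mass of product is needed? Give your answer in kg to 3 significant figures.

Volume: 2500 m³ = 2,500,000 L.
Chlorine deficit: 6.8 − 0.4 = 6.4 ppm = 6.4 mg/L as Cl₂.
Cl₂ equivalent needed: 6.4 mg/L × 2,500,000 L = 16,000,000 mg = 16,000 g.
Product at 67.4% available chlorine: 16,000 / 0.674 = 23,740 g.

23.7 kg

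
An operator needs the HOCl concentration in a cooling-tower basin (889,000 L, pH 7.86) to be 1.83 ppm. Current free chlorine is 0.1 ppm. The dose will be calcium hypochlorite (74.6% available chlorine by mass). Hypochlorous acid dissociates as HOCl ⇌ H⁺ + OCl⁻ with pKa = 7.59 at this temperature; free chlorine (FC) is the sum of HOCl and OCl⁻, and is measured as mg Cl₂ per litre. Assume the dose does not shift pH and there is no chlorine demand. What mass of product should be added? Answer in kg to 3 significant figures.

6.12 kg

[OCl⁻]/[HOCl] = 10^(pH − pKa) = 10^(7.86 − 7.59) = 1.862; fraction as HOCl = 1/(1 + 1.862) = 0.3494.
Free chlorine required for 1.83 ppm HOCl: 1.83 / 0.3494 = 5.238 ppm.
FC to add: 5.238 − 0.1 = 5.138 mg/L as Cl₂.
Cl₂ equivalent: 5.138 mg/L × 889,000 L = 4567 g.
Product at 74.6% available Cl: 4567 / 0.746 = 6122 g.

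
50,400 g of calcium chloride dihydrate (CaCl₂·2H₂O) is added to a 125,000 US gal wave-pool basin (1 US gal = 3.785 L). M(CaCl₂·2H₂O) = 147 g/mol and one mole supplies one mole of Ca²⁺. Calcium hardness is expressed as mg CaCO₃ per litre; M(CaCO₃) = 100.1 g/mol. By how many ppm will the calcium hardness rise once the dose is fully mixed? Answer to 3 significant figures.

Volume: 125,000 US gal × 3.785 L/gal = 473,125 L.
Moles of Ca²⁺: 50,400 g ÷ 147 g/mol = 342.9 mol.
As CaCO₃: 342.9 mol × 100.1 g/mol = 34,320 g.
Rise: 34,320 g / 473,125 L × 1000 = 72.54 mg/L.

72.5 ppm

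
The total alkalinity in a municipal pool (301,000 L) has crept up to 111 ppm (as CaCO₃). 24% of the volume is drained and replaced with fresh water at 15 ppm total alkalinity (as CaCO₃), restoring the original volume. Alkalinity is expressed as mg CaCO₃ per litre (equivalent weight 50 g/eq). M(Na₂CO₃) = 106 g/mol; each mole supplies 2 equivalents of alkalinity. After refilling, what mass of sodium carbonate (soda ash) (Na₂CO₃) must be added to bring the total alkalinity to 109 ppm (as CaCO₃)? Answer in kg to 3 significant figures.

After draining 24% and refilling: 111 × 0.76 + 15 × 0.24 = 87.96 ppm.
Deficit to target: 109 − 87.96 = 21.04 mg/L.
As CaCO₃: 21.04 mg/L × 301,000 L = 6333 g; ÷ 50 g/eq ÷ 2 = 63.33 mol Na₂CO₃.
Mass: 63.33 × 106 = 6713 g.

6.71 kg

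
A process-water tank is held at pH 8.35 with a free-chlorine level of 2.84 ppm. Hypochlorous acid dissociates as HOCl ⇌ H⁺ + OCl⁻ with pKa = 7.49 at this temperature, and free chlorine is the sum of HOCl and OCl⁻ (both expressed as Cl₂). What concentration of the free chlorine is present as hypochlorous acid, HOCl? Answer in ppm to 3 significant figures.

[OCl⁻]/[HOCl] = 10^(pH − pKa) = 10^(8.35 − 7.49) = 10^0.86 = 7.244.
Fraction as HOCl = 1 / (1 + 7.244) = 0.1213.
HOCl = 0.1213 × 2.84 ppm = 0.3445 ppm.

0.344 ppm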